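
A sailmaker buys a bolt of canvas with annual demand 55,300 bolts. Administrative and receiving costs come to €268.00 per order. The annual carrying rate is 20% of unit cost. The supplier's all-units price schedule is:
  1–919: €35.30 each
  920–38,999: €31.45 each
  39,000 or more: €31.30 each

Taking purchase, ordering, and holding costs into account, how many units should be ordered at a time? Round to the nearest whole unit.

Q* ≈ 2,171 bolts

Holding cost per unit per year at price C is H = 0.20·C.
Evaluate total cost at each tier's feasible EOQ or, if the EOQ is below the tier, at the tier's minimum quantity.
Tier 1 (€35.30): EOQ = 2049.0 exceeds tier's upper bound 919, so this tier is dominated.
EOQ at €31.45 = 2170.8 (feasible in tier 2): TC = 55,300×€31.45 + (55,300/2170.8)×268 + (2170.8/2)×0.20×€31.45 = €1,752,839.33.
EOQ at €31.30 = 2176.0 < 39000, so use break Q=39000: TC = 55,300×€31.30 + (55,300/39000.0)×268 + (39000.0/2)×0.20×€31.30 = €1,853,340.01.
Lowest total cost is €1,752,839.33 at Q = 2170.8.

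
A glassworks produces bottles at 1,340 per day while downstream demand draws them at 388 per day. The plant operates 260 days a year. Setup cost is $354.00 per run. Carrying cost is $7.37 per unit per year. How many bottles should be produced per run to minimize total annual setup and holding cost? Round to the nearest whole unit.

Annual demand D = 388 × 260 = 100,880.
Production build-up factor (1 − d/p) = 1 − 388/1,340 = 0.7104.
Q* = √(2DS / (H(1 − d/p))) = √(2 × 100,880 × 354 / (7.37 × 0.7104)).
= √(71,423,040 / 5.236) ≈ 3693.340.

Q* ≈ 3,693 bottles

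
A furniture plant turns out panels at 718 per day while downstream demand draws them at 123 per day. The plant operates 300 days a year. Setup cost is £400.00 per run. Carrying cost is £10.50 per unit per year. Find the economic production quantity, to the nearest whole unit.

Q* ≈ 1,842 panels

Annual demand D = 123 × 300 = 36,900.
Production build-up factor (1 − d/p) = 1 − 123/718 = 0.8287.
Q* = √(2DS / (H(1 − d/p))) = √(2 × 36,900 × 400 / (10.5 × 0.8287)).
= √(29,520,000 / 8.7013) ≈ 1841.905.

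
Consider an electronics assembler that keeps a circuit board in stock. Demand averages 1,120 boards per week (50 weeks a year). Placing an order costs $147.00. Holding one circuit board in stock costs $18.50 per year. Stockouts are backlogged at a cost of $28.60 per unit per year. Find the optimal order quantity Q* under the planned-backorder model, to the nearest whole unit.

Q* ≈ 1,211 boards

Annual demand D = 1,120 × 50 = 56,000.
With planned backorders, Q* = √(2DS/H) · √((H+B)/B).
√(2DS/H) = √(2 × 56,000 × 147 / 18.5) = 943.369.
√((H+B)/B) = √((18.5+28.6)/28.6) = 1.2833.
Q* ≈ 1210.624.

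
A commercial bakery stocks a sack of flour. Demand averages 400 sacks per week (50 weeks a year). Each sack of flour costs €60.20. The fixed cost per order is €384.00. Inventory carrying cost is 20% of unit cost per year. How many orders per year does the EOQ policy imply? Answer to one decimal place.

N ≈ 17.7 orders per year

Annual demand D = 400 × 50 = 20,000.
Holding cost H = 0.20 × €60.20 = €12.0400 per unit per year.
EOQ = √(2DS/H) = √(2 × 20,000 × 384 / 12.04) ≈ 1129.49.
Orders per year = D / Q* = 20,000 / 1129.49 ≈ 17.707.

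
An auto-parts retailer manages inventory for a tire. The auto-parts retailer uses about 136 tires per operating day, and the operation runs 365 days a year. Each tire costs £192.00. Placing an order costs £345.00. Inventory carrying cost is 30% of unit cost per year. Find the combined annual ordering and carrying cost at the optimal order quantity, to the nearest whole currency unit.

TC* ≈ £44,417

Annual demand D = 136 × 365 = 49,640.
Holding cost H = 0.30 × £192.00 = £57.6000 per unit per year.
EOQ = √(2DS/H) = √(2 × 49,640 × 345 / 57.6) ≈ 771.13.
At Q*, ordering cost (D/Q*)S equals holding cost (Q*/2)H, each = √(DSH/2).
Minimum total = √(2DSH) = √(2 × 49,640 × 345 × 57.6) ≈ 44417.251.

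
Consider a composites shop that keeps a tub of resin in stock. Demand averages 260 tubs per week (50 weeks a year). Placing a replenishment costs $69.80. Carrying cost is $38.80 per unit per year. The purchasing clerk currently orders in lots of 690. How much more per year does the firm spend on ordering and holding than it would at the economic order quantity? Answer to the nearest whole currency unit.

Annual demand D = 260 × 50 = 13,000.
EOQ = √(2DS/H) = √(2 × 13,000 × 69.8 / 38.8) ≈ 216.27.
Cost at Q* = (D/Q*)S + (Q*/2)H = √(2DSH) ≈ $8,391.32.
Cost at Q = 690: (13,000/690)×69.8 + (690/2)×38.8 = $1,315.07 + $13,386.00 = $14,701.07.
Excess = $14,701.07 − $8,391.32 = $6,309.75.

Extra cost ≈ $6,310 per year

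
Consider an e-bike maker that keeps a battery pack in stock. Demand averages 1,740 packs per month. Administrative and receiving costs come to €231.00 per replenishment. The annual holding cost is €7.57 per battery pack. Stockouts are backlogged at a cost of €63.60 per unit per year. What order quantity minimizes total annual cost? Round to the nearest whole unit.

Annual demand D = 1,740 × 12 = 20,880.
With planned backorders, Q* = √(2DS/H) · √((H+B)/B).
√(2DS/H) = √(2 × 20,880 × 231 / 7.57) = 1128.855.
√((H+B)/B) = √((7.57+63.6)/63.6) = 1.0578.
Q* ≈ 1194.148.

Q* ≈ 1,194 packs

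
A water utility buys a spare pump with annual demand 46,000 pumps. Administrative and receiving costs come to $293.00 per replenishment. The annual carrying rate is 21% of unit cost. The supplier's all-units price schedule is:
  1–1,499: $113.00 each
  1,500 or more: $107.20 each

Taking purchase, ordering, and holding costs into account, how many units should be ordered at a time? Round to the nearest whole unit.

Q* ≈ 1,500 pumps

Holding cost per unit per year at price C is H = 0.21·C.
Candidates are each tier's EOQ (if it falls in that tier) and each price-break quantity.
EOQ at $113.00 = 1065.8 (feasible in tier 1): TC = 46,000×$113.00 + (46,000/1065.8)×293 + (1065.8/2)×0.21×$113.00 = $5,223,291.62.
EOQ at $107.20 = 1094.3 < 1500, so use break Q=1500: TC = 46,000×$107.20 + (46,000/1500.0)×293 + (1500.0/2)×0.21×$107.20 = $4,957,069.33.
Lowest total cost is $4,957,069.33 at Q = 1500.0.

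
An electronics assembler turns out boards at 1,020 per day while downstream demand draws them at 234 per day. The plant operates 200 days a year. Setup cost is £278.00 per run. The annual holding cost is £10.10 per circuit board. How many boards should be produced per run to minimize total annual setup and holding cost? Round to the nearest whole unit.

Q* ≈ 1,828 boards

Annual demand D = 234 × 200 = 46,800.
Production build-up factor (1 − d/p) = 1 − 234/1,020 = 0.7706.
Q* = √(2DS / (H(1 − d/p))) = √(2 × 46,800 × 278 / (10.1 × 0.7706)).
= √(26,020,800 / 7.7829) ≈ 1828.473.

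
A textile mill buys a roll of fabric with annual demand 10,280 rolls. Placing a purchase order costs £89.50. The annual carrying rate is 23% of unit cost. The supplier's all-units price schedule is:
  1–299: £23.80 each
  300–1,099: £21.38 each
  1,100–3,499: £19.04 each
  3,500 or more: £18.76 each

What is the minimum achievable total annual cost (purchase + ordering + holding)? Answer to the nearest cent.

Holding cost per unit per year at price C is H = 0.23·C.
For each price level, check whether its EOQ is feasible; otherwise the best quantity at that price is the breakpoint.
Tier 1 (£23.80): EOQ = 579.8 exceeds tier's upper bound 299, so this tier is dominated.
EOQ at £21.38 = 611.7 (feasible in tier 2): TC = 10,280×£21.38 + (10,280/611.7)×89.5 + (611.7/2)×0.23×£21.38 = £222,794.49.
EOQ at £19.04 = 648.2 < 1100, so use break Q=1100: TC = 10,280×£19.04 + (10,280/1100.0)×89.5 + (1100.0/2)×0.23×£19.04 = £198,976.18.
EOQ at £18.76 = 653.0 < 3500, so use break Q=3500: TC = 10,280×£18.76 + (10,280/3500.0)×89.5 + (3500.0/2)×0.23×£18.76 = £200,666.57.
Lowest total cost among the candidates is at Q = 1100.0.

TC* ≈ £198,976.18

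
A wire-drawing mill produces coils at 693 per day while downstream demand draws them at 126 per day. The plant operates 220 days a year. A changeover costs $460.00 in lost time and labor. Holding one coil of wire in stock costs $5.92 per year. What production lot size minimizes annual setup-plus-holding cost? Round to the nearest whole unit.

Q* ≈ 2,295 coils

Annual demand D = 126 × 220 = 27,720.
Production build-up factor (1 − d/p) = 1 − 126/693 = 0.8182.
Q* = √(2DS / (H(1 − d/p))) = √(2 × 27,720 × 460 / (5.92 × 0.8182)).
= √(25,502,400 / 4.8436) ≈ 2294.588.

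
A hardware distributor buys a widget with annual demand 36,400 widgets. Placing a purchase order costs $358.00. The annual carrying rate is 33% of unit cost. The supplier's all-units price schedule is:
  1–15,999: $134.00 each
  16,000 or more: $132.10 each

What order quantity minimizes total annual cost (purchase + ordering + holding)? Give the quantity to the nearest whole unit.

Q* ≈ 768 widgets

Holding cost per unit per year at price C is H = 0.33·C.
For each price level, check whether its EOQ is feasible; otherwise the best quantity at that price is the breakpoint.
EOQ at $134.00 = 767.7 (feasible in tier 1): TC = 36,400×$134.00 + (36,400/767.7)×358 + (767.7/2)×0.33×$134.00 = $4,911,548.19.
EOQ at $132.10 = 773.2 < 16000, so use break Q=16000: TC = 36,400×$132.10 + (36,400/16000.0)×358 + (16000.0/2)×0.33×$132.10 = $5,157,998.45.
Lowest total cost is $4,911,548.19 at Q = 767.7.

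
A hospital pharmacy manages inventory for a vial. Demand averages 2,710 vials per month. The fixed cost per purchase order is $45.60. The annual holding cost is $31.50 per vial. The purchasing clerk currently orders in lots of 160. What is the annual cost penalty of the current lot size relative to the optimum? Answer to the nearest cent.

Extra cost ≈ $2,122.62 per year

Annual demand D = 2,710 × 12 = 32,520.
EOQ = √(2DS/H) = √(2 × 32,520 × 45.6 / 31.5) ≈ 306.84.
Cost at Q* = (D/Q*)S + (Q*/2)H = √(2DSH) ≈ $9,665.58.
Cost at Q = 160: (32,520/160)×45.6 + (160/2)×31.5 = $9,268.20 + $2,520.00 = $11,788.20.
Excess = $11,788.20 − $9,665.58 = $2,122.62.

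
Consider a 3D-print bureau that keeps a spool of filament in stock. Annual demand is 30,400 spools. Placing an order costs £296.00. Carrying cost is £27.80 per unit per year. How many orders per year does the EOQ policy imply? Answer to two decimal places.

The optimal lot size = √(2DS/H) = √(2 × 30,400 × 296 / 27.8) ≈ 804.59.
Orders per year = D / Q* = 30,400 / 804.59 ≈ 37.783.

N ≈ 37.78 orders per year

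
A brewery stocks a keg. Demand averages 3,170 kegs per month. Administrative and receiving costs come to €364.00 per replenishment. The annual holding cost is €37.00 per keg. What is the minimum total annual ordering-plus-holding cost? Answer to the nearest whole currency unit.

Annual demand D = 3,170 × 12 = 38,040.
EOQ = √(2DS/H) = √(2 × 38,040 × 364 / 37) ≈ 865.14.
At Q*, ordering cost (D/Q*)S equals holding cost (Q*/2)H, each = √(DSH/2).
Minimum total = √(2DSH) = √(2 × 38,040 × 364 × 37) ≈ 32010.083.

TC* ≈ €32,010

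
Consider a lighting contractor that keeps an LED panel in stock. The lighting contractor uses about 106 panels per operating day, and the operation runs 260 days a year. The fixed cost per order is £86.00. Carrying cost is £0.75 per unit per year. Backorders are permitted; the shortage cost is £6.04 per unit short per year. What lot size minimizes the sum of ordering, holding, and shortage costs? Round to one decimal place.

Annual demand D = 106 × 260 = 27,560.
With planned backorders, Q* = √(2DS/H) · √((H+B)/B).
√(2DS/H) = √(2 × 27,560 × 86 / 0.75) = 2514.046.
√((H+B)/B) = √((0.75+6.04)/6.04) = 1.0603.
Q* ≈ 2665.567.

Q* ≈ 2,665.6 panels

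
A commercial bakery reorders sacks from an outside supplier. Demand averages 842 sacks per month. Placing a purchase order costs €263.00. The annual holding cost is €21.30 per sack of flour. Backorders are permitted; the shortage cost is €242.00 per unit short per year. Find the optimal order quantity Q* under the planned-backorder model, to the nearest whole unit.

Annual demand D = 842 × 12 = 10,104.
With planned backorders, Q* = √(2DS/H) · √((H+B)/B).
√(2DS/H) = √(2 × 10,104 × 263 / 21.3) = 499.516.
√((H+B)/B) = √((21.3+242)/242) = 1.0431.
Q* ≈ 521.036.

Q* ≈ 521 sacks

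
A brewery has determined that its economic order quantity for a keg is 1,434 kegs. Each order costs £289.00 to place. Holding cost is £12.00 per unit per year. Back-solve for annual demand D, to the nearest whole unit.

Invert the EOQ relation Q*² = 2DS/H.
From Q* = √(2DS/H): D = Q*²H / (2S) = 1,434² × 12 / (2 × 289) = 42692.512.

D ≈ 42,693 kegs per year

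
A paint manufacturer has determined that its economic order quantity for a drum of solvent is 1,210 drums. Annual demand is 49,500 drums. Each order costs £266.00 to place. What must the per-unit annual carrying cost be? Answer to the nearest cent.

H ≈ £17.99

Squaring Q* = √(2DS/H) gives Q*² = 2DS/H.
From Q* = √(2DS/H): H = 2DS / Q*² = 2 × 49,500 × 266 / 1,210² = 17.9865.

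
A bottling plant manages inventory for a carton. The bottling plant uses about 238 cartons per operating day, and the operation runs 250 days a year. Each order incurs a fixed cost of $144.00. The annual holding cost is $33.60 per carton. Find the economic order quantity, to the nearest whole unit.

Annual demand D = 238 × 250 = 59,500.
EOQ = √(2DS / H) = √(2 × 59,500 × 144 / 33.6).
= √(17,136,000 / 33.6) = √510,000 ≈ 714.143.

Q* ≈ 714 cartons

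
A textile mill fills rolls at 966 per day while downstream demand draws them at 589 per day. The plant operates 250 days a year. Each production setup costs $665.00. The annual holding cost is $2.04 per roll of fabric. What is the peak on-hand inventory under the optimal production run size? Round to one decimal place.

Annual demand D = 589 × 250 = 147,250.
Production build-up factor (1 − d/p) = 1 − 589/966 = 0.3903.
Q* = √(2DS / (H(1 − d/p))) = √(2 × 147,250 × 665 / (2.04 × 0.3903)).
= √(195,842,500 / 0.7961) ≈ 15683.980.
Maximum inventory = Q*(1 − d/p) = 15683.980 × 0.3903 ≈ 6120.974.

I_max ≈ 6,121.0 rolls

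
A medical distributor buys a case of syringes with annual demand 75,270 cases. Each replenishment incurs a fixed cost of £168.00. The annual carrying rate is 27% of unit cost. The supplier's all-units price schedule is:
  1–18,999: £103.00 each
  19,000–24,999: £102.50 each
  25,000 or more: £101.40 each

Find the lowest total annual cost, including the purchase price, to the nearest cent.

TC* ≈ £7,779,330.46

Holding cost per unit per year at price C is H = 0.27·C.
For each price level, check whether its EOQ is feasible; otherwise the best quantity at that price is the breakpoint.
EOQ at £103.00 = 953.6 (feasible in tier 1): TC = 75,270×£103.00 + (75,270/953.6)×168 + (953.6/2)×0.27×£103.00 = £7,779,330.46.
EOQ at £102.50 = 956.0 < 19000, so use break Q=19000: TC = 75,270×£102.50 + (75,270/19000.0)×168 + (19000.0/2)×0.27×£102.50 = £7,978,753.05.
EOQ at £101.40 = 961.1 < 25000, so use break Q=25000: TC = 75,270×£101.40 + (75,270/25000.0)×168 + (25000.0/2)×0.27×£101.40 = £7,975,108.81.
Lowest total cost among the candidates is at Q = 953.6.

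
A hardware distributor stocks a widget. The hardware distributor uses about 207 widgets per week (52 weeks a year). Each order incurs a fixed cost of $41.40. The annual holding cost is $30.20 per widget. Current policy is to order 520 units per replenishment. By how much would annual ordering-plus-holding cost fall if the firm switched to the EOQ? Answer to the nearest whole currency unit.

Annual demand D = 207 × 52 = 10,764.
EOQ = √(2DS/H) = √(2 × 10,764 × 41.4 / 30.2) ≈ 171.79.
Cost at Q* = (D/Q*)S + (Q*/2)H = √(2DSH) ≈ $5,188.07.
Cost at Q = 520: (10,764/520)×41.4 + (520/2)×30.2 = $856.98 + $7,852.00 = $8,708.98.
Excess = $8,708.98 − $5,188.07 = $3,520.91.

Extra cost ≈ $3,521 per year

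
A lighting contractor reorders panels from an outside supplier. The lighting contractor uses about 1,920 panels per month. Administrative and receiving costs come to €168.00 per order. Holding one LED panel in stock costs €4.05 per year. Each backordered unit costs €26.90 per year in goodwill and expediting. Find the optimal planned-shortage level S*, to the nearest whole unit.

S* ≈ 194 panels

Annual demand D = 1,920 × 12 = 23,040.
With planned backorders, Q* = √(2DS/H) · √((H+B)/B).
√(2DS/H) = √(2 × 23,040 × 168 / 4.05) = 1382.558.
√((H+B)/B) = √((4.05+26.9)/26.9) = 1.0726.
Q* ≈ 1482.988.
S* = Q* · H/(H+B) = 1482.988 × 4.05/30.95 ≈ 194.058.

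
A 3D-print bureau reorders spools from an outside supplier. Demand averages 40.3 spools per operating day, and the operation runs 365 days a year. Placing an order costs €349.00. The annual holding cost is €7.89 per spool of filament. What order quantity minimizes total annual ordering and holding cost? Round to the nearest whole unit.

Q* ≈ 1,141 spools

Annual demand D = 40.3 × 365 = 14,709.5.
EOQ = √(2DS / H) = √(2 × 14,709.5 × 349 / 7.89).
= √(10,267,231 / 7.89) = √1,301,296.7047 ≈ 1140.744.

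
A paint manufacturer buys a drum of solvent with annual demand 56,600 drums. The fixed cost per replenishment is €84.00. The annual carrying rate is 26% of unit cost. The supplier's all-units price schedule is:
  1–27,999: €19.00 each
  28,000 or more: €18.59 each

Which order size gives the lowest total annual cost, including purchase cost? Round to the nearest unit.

Q* ≈ 1,387 drums

Holding cost per unit per year at price C is H = 0.26·C.
For each price level, check whether its EOQ is feasible; otherwise the best quantity at that price is the breakpoint.
EOQ at €19.00 = 1387.4 (feasible in tier 1): TC = 56,600×€19.00 + (56,600/1387.4)×84 + (1387.4/2)×0.26×€19.00 = €1,082,253.72.
EOQ at €18.59 = 1402.6 < 28000, so use break Q=28000: TC = 56,600×€18.59 + (56,600/28000.0)×84 + (28000.0/2)×0.26×€18.59 = €1,120,031.40.
Lowest total cost is €1,082,253.72 at Q = 1387.4.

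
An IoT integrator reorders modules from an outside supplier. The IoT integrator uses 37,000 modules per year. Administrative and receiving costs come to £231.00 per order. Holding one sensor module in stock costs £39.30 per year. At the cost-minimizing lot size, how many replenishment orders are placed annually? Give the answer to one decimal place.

EOQ = √(2DS/H) = √(2 × 37,000 × 231 / 39.3) ≈ 659.52.
Orders per year = D / Q* = 37,000 / 659.52 ≈ 56.102.

N ≈ 56.1 orders per year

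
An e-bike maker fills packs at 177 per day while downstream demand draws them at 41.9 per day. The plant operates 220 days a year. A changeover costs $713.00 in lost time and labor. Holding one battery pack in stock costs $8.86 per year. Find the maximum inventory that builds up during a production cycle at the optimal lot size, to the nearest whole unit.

Annual demand D = 41.9 × 220 = 9,218.
Production build-up factor (1 − d/p) = 1 − 41.9/177 = 0.7633.
Q* = √(2DS / (H(1 − d/p))) = √(2 × 9,218 × 713 / (8.86 × 0.7633)).
= √(13,144,868 / 6.7626) ≈ 1394.184.
Maximum inventory = Q*(1 − d/p) = 1394.184 × 0.7633 ≈ 1064.149.

I_max ≈ 1,064 packs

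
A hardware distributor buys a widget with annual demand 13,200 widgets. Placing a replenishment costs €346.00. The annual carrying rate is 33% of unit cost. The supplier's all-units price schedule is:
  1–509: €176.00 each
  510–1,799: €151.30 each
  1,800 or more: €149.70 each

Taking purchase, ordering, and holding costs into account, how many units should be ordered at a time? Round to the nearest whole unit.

Q* ≈ 510 widgets

Holding cost per unit per year at price C is H = 0.33·C.
Candidates are each tier's EOQ (if it falls in that tier) and each price-break quantity.
EOQ at €176.00 = 396.6 (feasible in tier 1): TC = 13,200×€176.00 + (13,200/396.6)×346 + (396.6/2)×0.33×€176.00 = €2,346,233.15.
EOQ at €151.30 = 427.7 < 510, so use break Q=510: TC = 13,200×€151.30 + (13,200/510.0)×346 + (510.0/2)×0.33×€151.30 = €2,018,847.19.
EOQ at €149.70 = 430.0 < 1800, so use break Q=1800: TC = 13,200×€149.70 + (13,200/1800.0)×346 + (1800.0/2)×0.33×€149.70 = €2,023,038.23.
Lowest total cost is €2,018,847.19 at Q = 510.0.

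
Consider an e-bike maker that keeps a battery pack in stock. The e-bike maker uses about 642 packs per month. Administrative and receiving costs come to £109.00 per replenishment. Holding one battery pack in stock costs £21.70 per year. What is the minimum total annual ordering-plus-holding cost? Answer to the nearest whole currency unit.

TC* ≈ £6,037

Annual demand D = 642 × 12 = 7,704.
Q* = √(2DS/H) = √(2 × 7,704 × 109 / 21.7) ≈ 278.20.
At the optimum the two cost components are equal, so total cost = 2·(Q*/2)H = Q*·H.
Minimum total = √(2DSH) = √(2 × 7,704 × 109 × 21.7) ≈ 6036.932.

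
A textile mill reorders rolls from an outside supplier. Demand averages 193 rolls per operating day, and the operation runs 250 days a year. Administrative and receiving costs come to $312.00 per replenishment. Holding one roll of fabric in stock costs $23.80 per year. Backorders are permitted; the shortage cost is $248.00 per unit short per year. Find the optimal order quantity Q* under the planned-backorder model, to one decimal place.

Q* ≈ 1,177.5 rolls

Annual demand D = 193 × 250 = 48,250.
With planned backorders, Q* = √(2DS/H) · √((H+B)/B).
√(2DS/H) = √(2 × 48,250 × 312 / 23.8) = 1124.741.
√((H+B)/B) = √((23.8+248)/248) = 1.0469.
Q* ≈ 1177.474.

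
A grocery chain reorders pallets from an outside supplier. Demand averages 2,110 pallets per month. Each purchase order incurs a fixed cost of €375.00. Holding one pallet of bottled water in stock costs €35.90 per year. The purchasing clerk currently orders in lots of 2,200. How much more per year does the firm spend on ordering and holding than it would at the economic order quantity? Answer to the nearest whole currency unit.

Extra cost ≈ €17,696 per year

Annual demand D = 2,110 × 12 = 25,320.
EOQ = √(2DS/H) = √(2 × 25,320 × 375 / 35.9) ≈ 727.30.
Cost at Q* = (D/Q*)S + (Q*/2)H = √(2DSH) ≈ €26,110.17.
Cost at Q = 2,200: (25,320/2,200)×375 + (2,200/2)×35.9 = €4,315.91 + €39,490.00 = €43,805.91.
Excess = €43,805.91 − €26,110.17 = €17,695.74.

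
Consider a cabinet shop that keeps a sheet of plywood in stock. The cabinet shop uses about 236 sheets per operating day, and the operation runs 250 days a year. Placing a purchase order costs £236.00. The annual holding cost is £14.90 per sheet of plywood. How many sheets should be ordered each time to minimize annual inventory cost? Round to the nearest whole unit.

Annual demand D = 236 × 250 = 59,000.
EOQ = √(2DS / H) = √(2 × 59,000 × 236 / 14.9).
= √(27,848,000 / 14.9) = √1,868,993.2886 ≈ 1367.111.

Q* ≈ 1,367 sheets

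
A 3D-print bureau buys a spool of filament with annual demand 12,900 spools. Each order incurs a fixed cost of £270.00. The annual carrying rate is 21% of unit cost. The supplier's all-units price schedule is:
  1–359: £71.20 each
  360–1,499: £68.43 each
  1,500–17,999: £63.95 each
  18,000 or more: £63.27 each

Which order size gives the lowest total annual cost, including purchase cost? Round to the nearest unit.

Holding cost per unit per year at price C is H = 0.21·C.
Candidates are each tier's EOQ (if it falls in that tier) and each price-break quantity.
Tier 1 (£71.20): EOQ = 682.6 exceeds tier's upper bound 359, so this tier is dominated.
EOQ at £68.43 = 696.2 (feasible in tier 2): TC = 12,900×£68.43 + (12,900/696.2)×270 + (696.2/2)×0.21×£68.43 = £892,752.17.
EOQ at £63.95 = 720.2 < 1500, so use break Q=1500: TC = 12,900×£63.95 + (12,900/1500.0)×270 + (1500.0/2)×0.21×£63.95 = £837,349.12.
EOQ at £63.27 = 724.1 < 18000, so use break Q=18000: TC = 12,900×£63.27 + (12,900/18000.0)×270 + (18000.0/2)×0.21×£63.27 = £935,956.80.
Lowest total cost is £837,349.12 at Q = 1500.0.

Q* ≈ 1,500 spools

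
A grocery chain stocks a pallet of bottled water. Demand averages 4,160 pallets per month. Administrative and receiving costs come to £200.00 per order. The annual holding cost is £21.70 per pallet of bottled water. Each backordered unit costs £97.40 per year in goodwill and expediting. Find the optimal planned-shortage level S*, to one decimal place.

Annual demand D = 4,160 × 12 = 49,920.
With planned backorders, Q* = √(2DS/H) · √((H+B)/B).
√(2DS/H) = √(2 × 49,920 × 200 / 21.7) = 959.262.
√((H+B)/B) = √((21.7+97.4)/97.4) = 1.1058.
Q* ≈ 1060.752.
S* = Q* · H/(H+B) = 1060.752 × 21.7/119.1 ≈ 193.269.

S* ≈ 193.3 pallets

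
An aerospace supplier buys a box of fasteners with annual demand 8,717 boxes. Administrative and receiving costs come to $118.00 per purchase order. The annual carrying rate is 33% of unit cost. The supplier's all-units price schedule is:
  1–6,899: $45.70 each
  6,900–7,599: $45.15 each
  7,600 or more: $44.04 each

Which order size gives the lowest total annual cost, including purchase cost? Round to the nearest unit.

Holding cost per unit per year at price C is H = 0.33·C.
Evaluate total cost at each tier's feasible EOQ or, if the EOQ is below the tier, at the tier's minimum quantity.
EOQ at $45.70 = 369.3 (feasible in tier 1): TC = 8,717×$45.70 + (8,717/369.3)×118 + (369.3/2)×0.33×$45.70 = $403,936.89.
EOQ at $45.15 = 371.6 < 6900, so use break Q=6900: TC = 8,717×$45.15 + (8,717/6900.0)×118 + (6900.0/2)×0.33×$45.15 = $445,124.90.
EOQ at $44.04 = 376.2 < 7600, so use break Q=7600: TC = 8,717×$44.04 + (8,717/7600.0)×118 + (7600.0/2)×0.33×$44.04 = $439,258.18.
Lowest total cost is $403,936.89 at Q = 369.3.

Q* ≈ 369 boxes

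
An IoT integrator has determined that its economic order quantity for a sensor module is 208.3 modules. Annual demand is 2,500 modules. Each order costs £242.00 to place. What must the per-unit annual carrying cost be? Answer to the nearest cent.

H ≈ £27.89

Invert the EOQ relation Q*² = 2DS/H.
From Q* = √(2DS/H): H = 2DS / Q*² = 2 × 2,500 × 242 / 208.3² = 27.8873.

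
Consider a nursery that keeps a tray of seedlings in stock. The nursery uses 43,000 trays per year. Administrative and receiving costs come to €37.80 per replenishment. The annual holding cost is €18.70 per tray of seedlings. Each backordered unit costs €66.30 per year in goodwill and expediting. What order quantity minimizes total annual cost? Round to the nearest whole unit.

With planned backorders, Q* = √(2DS/H) · √((H+B)/B).
√(2DS/H) = √(2 × 43,000 × 37.8 / 18.7) = 416.941.
√((H+B)/B) = √((18.7+66.3)/66.3) = 1.1323.
Q* ≈ 472.092.

Q* ≈ 472 trays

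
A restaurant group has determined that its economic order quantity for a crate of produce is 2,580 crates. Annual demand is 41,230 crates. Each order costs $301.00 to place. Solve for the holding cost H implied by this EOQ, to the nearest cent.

H ≈ $3.73

Squaring Q* = √(2DS/H) gives Q*² = 2DS/H.
From Q* = √(2DS/H): H = 2DS / Q*² = 2 × 41,230 × 301 / 2,580² = 3.7288.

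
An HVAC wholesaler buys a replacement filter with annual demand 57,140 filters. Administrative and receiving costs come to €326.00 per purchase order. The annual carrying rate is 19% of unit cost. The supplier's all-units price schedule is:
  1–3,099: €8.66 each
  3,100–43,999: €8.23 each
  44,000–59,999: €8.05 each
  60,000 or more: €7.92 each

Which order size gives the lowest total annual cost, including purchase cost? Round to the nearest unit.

Q* ≈ 4,881 filters

Holding cost per unit per year at price C is H = 0.19·C.
Candidates are each tier's EOQ (if it falls in that tier) and each price-break quantity.
Tier 1 (€8.66): EOQ = 4758.4 exceeds tier's upper bound 3099, so this tier is dominated.
EOQ at €8.23 = 4881.1 (feasible in tier 2): TC = 57,140×€8.23 + (57,140/4881.1)×326 + (4881.1/2)×0.19×€8.23 = €477,894.77.
EOQ at €8.05 = 4935.4 < 44000, so use break Q=44000: TC = 57,140×€8.05 + (57,140/44000.0)×326 + (44000.0/2)×0.19×€8.05 = €494,049.36.
EOQ at €7.92 = 4975.7 < 60000, so use break Q=60000: TC = 57,140×€7.92 + (57,140/60000.0)×326 + (60000.0/2)×0.19×€7.92 = €498,003.26.
Lowest total cost is €477,894.77 at Q = 4881.1.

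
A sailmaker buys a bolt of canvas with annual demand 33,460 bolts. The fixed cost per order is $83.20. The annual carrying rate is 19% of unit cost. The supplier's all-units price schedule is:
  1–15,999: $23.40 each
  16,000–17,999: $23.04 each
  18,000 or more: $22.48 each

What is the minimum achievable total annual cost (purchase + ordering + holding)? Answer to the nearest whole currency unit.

TC* ≈ $787,939

Holding cost per unit per year at price C is H = 0.19·C.
Candidates are each tier's EOQ (if it falls in that tier) and each price-break quantity.
EOQ at $23.40 = 1119.1 (feasible in tier 1): TC = 33,460×$23.40 + (33,460/1119.1)×83.2 + (1119.1/2)×0.19×$23.40 = $787,939.36.
EOQ at $23.04 = 1127.8 < 16000, so use break Q=16000: TC = 33,460×$23.04 + (33,460/16000.0)×83.2 + (16000.0/2)×0.19×$23.04 = $806,113.19.
EOQ at $22.48 = 1141.7 < 18000, so use break Q=18000: TC = 33,460×$22.48 + (33,460/18000.0)×83.2 + (18000.0/2)×0.19×$22.48 = $790,776.26.
Lowest total cost among the candidates is at Q = 1119.1.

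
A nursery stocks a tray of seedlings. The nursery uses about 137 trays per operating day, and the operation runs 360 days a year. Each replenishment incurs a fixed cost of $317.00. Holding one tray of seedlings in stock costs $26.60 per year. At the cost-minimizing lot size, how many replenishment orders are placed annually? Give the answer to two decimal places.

Annual demand D = 137 × 360 = 49,320.
Q* = √(2DS/H) = √(2 × 49,320 × 317 / 26.6) ≈ 1084.21.
Orders per year = D / Q* = 49,320 / 1084.21 ≈ 45.489.

N ≈ 45.49 orders per year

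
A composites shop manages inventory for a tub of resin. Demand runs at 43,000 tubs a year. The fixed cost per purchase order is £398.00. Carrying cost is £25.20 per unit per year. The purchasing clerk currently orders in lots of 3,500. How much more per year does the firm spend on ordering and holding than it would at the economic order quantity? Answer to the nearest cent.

EOQ = √(2DS/H) = √(2 × 43,000 × 398 / 25.2) ≈ 1165.44.
Cost at Q* = (D/Q*)S + (Q*/2)H = √(2DSH) ≈ £29,369.13.
Cost at Q = 3,500: (43,000/3,500)×398 + (3,500/2)×25.2 = £4,889.71 + £44,100.00 = £48,989.71.
Excess = £48,989.71 − £29,369.13 = £19,620.59.

Extra cost ≈ £19,620.59 per year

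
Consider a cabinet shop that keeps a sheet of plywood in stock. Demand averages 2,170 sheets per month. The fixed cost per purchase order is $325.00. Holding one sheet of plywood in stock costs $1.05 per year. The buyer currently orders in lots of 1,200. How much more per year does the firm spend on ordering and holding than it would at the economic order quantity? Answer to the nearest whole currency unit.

Annual demand D = 2,170 × 12 = 26,040.
EOQ = √(2DS/H) = √(2 × 26,040 × 325 / 1.05) ≈ 4014.97.
Cost at Q* = (D/Q*)S + (Q*/2)H = √(2DSH) ≈ $4,215.72.
Cost at Q = 1,200: (26,040/1,200)×325 + (1,200/2)×1.05 = $7,052.50 + $630.00 = $7,682.50.
Excess = $7,682.50 − $4,215.72 = $3,466.78.

Extra cost ≈ $3,467 per year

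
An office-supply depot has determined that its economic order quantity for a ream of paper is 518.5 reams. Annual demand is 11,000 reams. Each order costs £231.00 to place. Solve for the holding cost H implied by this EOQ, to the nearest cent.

The basic EOQ model gives Q* = √(2DS/H); rearrange for the unknown.
From Q* = √(2DS/H): H = 2DS / Q*² = 2 × 11,000 × 231 / 518.5² = 18.9033.

H ≈ £18.90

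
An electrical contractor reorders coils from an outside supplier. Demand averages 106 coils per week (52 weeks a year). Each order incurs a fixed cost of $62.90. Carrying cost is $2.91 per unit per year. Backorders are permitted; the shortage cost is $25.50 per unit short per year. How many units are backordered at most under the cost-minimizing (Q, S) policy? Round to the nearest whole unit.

S* ≈ 53 coils

Annual demand D = 106 × 52 = 5,512.
With planned backorders, Q* = √(2DS/H) · √((H+B)/B).
√(2DS/H) = √(2 × 5,512 × 62.9 / 2.91) = 488.145.
√((H+B)/B) = √((2.91+25.5)/25.5) = 1.0555.
Q* ≈ 515.245.
S* = Q* · H/(H+B) = 515.245 × 2.91/28.41 ≈ 52.776.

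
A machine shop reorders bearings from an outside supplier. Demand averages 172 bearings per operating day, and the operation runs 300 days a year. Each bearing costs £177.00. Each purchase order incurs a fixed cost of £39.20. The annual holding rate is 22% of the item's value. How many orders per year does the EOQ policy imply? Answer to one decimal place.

N ≈ 160.1 orders per year

Annual demand D = 172 × 300 = 51,600.
Holding cost H = 0.22 × £177.00 = £38.9400 per unit per year.
The optimal lot size = √(2DS/H) = √(2 × 51,600 × 39.2 / 38.94) ≈ 322.32.
Orders per year = D / Q* = 51,600 / 322.32 ≈ 160.090.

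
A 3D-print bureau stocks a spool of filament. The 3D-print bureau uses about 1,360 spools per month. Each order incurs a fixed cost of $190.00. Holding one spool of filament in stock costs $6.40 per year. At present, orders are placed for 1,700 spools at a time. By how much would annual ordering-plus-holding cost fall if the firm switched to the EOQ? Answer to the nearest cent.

Extra cost ≈ $963.98 per year

Annual demand D = 1,360 × 12 = 16,320.
EOQ = √(2DS/H) = √(2 × 16,320 × 190 / 6.4) ≈ 984.38.
Cost at Q* = (D/Q*)S + (Q*/2)H = √(2DSH) ≈ $6,300.02.
Cost at Q = 1,700: (16,320/1,700)×190 + (1,700/2)×6.4 = $1,824.00 + $5,440.00 = $7,264.00.
Excess = $7,264.00 − $6,300.02 = $963.98.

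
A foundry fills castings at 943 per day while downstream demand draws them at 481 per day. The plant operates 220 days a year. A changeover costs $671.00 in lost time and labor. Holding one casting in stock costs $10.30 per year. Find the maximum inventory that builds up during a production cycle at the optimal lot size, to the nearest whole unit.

Annual demand D = 481 × 220 = 105,820.
Production build-up factor (1 − d/p) = 1 − 481/943 = 0.4899.
Q* = √(2DS / (H(1 − d/p))) = √(2 × 105,820 × 671 / (10.3 × 0.4899)).
= √(142,010,440 / 5.0462) ≈ 5304.890.
Maximum inventory = Q*(1 − d/p) = 5304.890 × 0.4899 ≈ 2599.002.

I_max ≈ 2,599 castings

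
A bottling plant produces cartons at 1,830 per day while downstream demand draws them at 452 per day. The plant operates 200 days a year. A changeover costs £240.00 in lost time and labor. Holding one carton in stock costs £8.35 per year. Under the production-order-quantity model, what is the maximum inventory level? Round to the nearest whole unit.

Annual demand D = 452 × 200 = 90,400.
Production build-up factor (1 − d/p) = 1 − 452/1,830 = 0.7530.
Q* = √(2DS / (H(1 − d/p))) = √(2 × 90,400 × 240 / (8.35 × 0.7530)).
= √(43,392,000 / 6.2876) ≈ 2627.015.
Maximum inventory = Q*(1 − d/p) = 2627.015 × 0.7530 ≈ 1978.157.

I_max ≈ 1,978 cartons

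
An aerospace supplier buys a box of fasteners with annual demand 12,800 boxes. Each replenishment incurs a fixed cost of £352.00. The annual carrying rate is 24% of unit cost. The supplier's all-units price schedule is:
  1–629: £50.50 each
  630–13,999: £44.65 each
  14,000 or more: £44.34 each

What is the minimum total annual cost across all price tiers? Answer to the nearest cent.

Holding cost per unit per year at price C is H = 0.24·C.
For each price level, check whether its EOQ is feasible; otherwise the best quantity at that price is the breakpoint.
Tier 1 (£50.50): EOQ = 862.3 exceeds tier's upper bound 629, so this tier is dominated.
EOQ at £44.65 = 917.0 (feasible in tier 2): TC = 12,800×£44.65 + (12,800/917.0)×352 + (917.0/2)×0.24×£44.65 = £581,346.70.
EOQ at £44.34 = 920.2 < 14000, so use break Q=14000: TC = 12,800×£44.34 + (12,800/14000.0)×352 + (14000.0/2)×0.24×£44.34 = £642,365.03.
Lowest total cost among the candidates is at Q = 917.0.

TC* ≈ £581,346.70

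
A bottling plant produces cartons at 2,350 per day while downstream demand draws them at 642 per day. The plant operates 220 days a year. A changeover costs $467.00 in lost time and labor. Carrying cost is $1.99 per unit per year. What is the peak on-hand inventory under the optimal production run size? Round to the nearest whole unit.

I_max ≈ 6,941 cartons

Annual demand D = 642 × 220 = 141,240.
Production build-up factor (1 − d/p) = 1 − 642/2,350 = 0.7268.
Q* = √(2DS / (H(1 − d/p))) = √(2 × 141,240 × 467 / (1.99 × 0.7268)).
= √(131,918,160 / 1.4463) ≈ 9550.272.
Maximum inventory = Q*(1 − d/p) = 9550.272 × 0.7268 ≈ 6941.219.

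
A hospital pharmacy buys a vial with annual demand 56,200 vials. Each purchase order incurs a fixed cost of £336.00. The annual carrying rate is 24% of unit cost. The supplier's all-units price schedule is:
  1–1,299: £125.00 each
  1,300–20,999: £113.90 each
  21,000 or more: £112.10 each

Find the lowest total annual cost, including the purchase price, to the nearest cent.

TC* ≈ £6,433,473.94

Holding cost per unit per year at price C is H = 0.24·C.
For each price level, check whether its EOQ is feasible; otherwise the best quantity at that price is the breakpoint.
EOQ at £125.00 = 1122.0 (feasible in tier 1): TC = 56,200×£125.00 + (56,200/1122.0)×336 + (1122.0/2)×0.24×£125.00 = £7,058,659.95.
EOQ at £113.90 = 1175.4 < 1300, so use break Q=1300: TC = 56,200×£113.90 + (56,200/1300.0)×336 + (1300.0/2)×0.24×£113.90 = £6,433,473.94.
EOQ at £112.10 = 1184.8 < 21000, so use break Q=21000: TC = 56,200×£112.10 + (56,200/21000.0)×336 + (21000.0/2)×0.24×£112.10 = £6,583,411.20.
Lowest total cost among the candidates is at Q = 1300.0.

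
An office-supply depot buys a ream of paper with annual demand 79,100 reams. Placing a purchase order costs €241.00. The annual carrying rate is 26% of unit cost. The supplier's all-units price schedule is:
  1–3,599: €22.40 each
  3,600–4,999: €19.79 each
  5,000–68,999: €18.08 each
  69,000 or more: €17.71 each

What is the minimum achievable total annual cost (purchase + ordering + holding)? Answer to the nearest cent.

Holding cost per unit per year at price C is H = 0.26·C.
Evaluate total cost at each tier's feasible EOQ or, if the EOQ is below the tier, at the tier's minimum quantity.
EOQ at €22.40 = 2558.6 (feasible in tier 1): TC = 79,100×€22.40 + (79,100/2558.6)×241 + (2558.6/2)×0.26×€22.40 = €1,786,741.24.
EOQ at €19.79 = 2722.1 < 3600, so use break Q=3600: TC = 79,100×€19.79 + (79,100/3600.0)×241 + (3600.0/2)×0.26×€19.79 = €1,579,946.03.
EOQ at €18.08 = 2847.9 < 5000, so use break Q=5000: TC = 79,100×€18.08 + (79,100/5000.0)×241 + (5000.0/2)×0.26×€18.08 = €1,445,692.62.
EOQ at €17.71 = 2877.5 < 69000, so use break Q=69000: TC = 79,100×€17.71 + (79,100/69000.0)×241 + (69000.0/2)×0.26×€17.71 = €1,559,995.98.
Lowest total cost among the candidates is at Q = 5000.0.

TC* ≈ €1,445,692.62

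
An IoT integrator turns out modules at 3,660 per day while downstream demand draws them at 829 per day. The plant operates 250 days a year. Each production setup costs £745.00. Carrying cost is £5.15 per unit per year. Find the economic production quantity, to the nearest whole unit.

Q* ≈ 8,805 modules

Annual demand D = 829 × 250 = 207,250.
Production build-up factor (1 − d/p) = 1 − 829/3,660 = 0.7735.
Q* = √(2DS / (H(1 − d/p))) = √(2 × 207,250 × 745 / (5.15 × 0.7735)).
= √(308,802,500 / 3.9835) ≈ 8804.555.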